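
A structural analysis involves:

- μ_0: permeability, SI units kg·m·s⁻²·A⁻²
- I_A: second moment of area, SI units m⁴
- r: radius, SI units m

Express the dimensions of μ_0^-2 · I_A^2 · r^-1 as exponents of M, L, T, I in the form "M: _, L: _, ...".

M: -2, L: 5, T: 4, I: 4

Collect each base-dimension exponent across the product:
  M: −2·(1) + 2·(0) − (0) = -2
  L: −2·(1) + 2·(4) − (1) = 5
  T: −2·(-2) + 2·(0) − (0) = 4
  I: −2·(-2) + 2·(0) − (0) = 4
So the dimensions are [M⁻² L⁵ T⁴ I⁴].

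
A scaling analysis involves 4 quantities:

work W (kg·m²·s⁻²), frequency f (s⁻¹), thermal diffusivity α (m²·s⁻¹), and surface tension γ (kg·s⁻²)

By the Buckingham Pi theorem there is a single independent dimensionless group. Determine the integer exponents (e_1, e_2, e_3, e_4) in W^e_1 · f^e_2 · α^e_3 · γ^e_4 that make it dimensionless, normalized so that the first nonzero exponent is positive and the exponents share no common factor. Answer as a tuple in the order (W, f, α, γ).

M: e_1·(1) + e_2·(0) + e_3·(0) + e_4·(1) = 0
L: e_1·(2) + e_2·(0) + e_3·(2) + e_4·(0) = 0
T: e_1·(-2) + e_2·(-1) + e_3·(-1) + e_4·(-2) = 0
Solving this homogeneous linear system for the smallest-integer solution (first nonzero entry positive) gives (1, 1, -1, -1).

(1, 1, -1, -1)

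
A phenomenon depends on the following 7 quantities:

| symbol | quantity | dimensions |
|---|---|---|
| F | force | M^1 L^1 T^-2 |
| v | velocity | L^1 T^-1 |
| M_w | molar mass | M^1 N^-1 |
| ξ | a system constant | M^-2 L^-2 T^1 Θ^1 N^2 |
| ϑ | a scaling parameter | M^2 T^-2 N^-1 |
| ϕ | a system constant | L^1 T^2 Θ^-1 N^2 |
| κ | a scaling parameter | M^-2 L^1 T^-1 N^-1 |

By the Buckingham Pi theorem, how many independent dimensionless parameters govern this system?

2

There are 7 variables and 5 base dimensions (M, L, T, Θ, N).
The dimension matrix has rank 5.
Independent dimensionless groups: 7 − 5 = 2.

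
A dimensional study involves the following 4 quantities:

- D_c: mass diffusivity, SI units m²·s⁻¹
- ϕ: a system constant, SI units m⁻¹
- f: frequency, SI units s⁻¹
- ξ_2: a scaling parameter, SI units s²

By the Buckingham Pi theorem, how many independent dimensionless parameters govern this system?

2

There are 4 variables and 2 base dimensions (L, T).
The dimension matrix has rank 2.
Independent dimensionless groups: 4 − 2 = 2.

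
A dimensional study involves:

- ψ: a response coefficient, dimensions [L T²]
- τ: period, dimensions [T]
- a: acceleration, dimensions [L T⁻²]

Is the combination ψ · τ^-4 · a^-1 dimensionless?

Sum the exponent of each base dimension across the product:
  L: [ψ]_L − 4·[τ]_L − [a]_L = (1) − 4·(0) − (1) = 0
  T: [ψ]_T − 4·[τ]_T − [a]_T = (2) − 4·(1) − (-2) = 0
All base exponents vanish — dimensionless.

yes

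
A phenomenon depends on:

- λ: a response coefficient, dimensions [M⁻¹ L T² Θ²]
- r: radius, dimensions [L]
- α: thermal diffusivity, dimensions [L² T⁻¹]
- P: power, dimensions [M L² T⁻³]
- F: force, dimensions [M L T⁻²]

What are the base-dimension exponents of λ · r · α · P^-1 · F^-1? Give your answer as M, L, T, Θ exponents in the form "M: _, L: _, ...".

Collect each base-dimension exponent across the product:
  M: (-1) + (0) + (0) − (1) − (1) = -3
  L: (1) + (1) + (2) − (2) − (1) = 1
  T: (2) + (0) + (-1) − (-3) − (-2) = 6
  Θ: (2) + (0) + (0) − (0) − (0) = 2
So the dimensions are [M⁻³ L T⁶ Θ²].

M: -3, L: 1, T: 6, Θ: 2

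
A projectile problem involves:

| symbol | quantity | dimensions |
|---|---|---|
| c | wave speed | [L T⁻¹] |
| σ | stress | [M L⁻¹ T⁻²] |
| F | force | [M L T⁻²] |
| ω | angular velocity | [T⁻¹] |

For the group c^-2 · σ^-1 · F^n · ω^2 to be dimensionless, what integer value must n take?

Balance the M exponent: (1)·n from F, plus −2·(0) − (1) + 2·(0) = -1 from the rest, must sum to zero.
n − 1 = 0, so n = 1.

1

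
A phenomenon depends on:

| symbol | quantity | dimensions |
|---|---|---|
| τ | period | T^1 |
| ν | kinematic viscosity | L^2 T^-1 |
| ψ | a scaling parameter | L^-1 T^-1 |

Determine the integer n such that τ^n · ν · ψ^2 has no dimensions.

3

Balance the T exponent: (1)·n from τ, plus (-1) + 2·(-1) = -3 from the rest, must sum to zero.
n − 3 = 0, so n = 3.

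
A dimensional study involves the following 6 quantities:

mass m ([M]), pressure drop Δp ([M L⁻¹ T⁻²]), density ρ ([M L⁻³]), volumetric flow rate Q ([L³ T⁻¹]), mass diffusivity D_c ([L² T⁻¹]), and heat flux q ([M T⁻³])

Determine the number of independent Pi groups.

There are 6 variables and 3 base dimensions (M, L, T).
The dimension matrix has rank 3.
Independent dimensionless groups: 6 − 3 = 3.

3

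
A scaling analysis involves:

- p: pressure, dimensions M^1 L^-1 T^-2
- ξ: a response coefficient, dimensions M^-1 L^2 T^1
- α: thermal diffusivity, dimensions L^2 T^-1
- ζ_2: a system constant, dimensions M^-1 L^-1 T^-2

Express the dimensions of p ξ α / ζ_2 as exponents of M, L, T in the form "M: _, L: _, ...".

M: 1, L: 4, T: 0

Collect each base-dimension exponent across the product:
  M: (1) + (-1) + (0) − (-1) = 1
  L: (-1) + (2) + (2) − (-1) = 4
  T: (-2) + (1) + (-1) − (-2) = 0
So the dimensions are [M L⁴].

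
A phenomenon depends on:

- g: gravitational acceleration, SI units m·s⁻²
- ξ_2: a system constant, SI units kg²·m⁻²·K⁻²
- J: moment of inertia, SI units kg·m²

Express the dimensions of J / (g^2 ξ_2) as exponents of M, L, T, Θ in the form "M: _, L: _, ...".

Collect each base-dimension exponent across the product:
  M: −2·(0) − (2) + (1) = -1
  L: −2·(1) − (-2) + (2) = 2
  T: −2·(-2) − (0) + (0) = 4
  Θ: −2·(0) − (-2) + (0) = 2
So the dimensions are [M⁻¹ L² T⁴ Θ²].

M: -1, L: 2, T: 4, Θ: 2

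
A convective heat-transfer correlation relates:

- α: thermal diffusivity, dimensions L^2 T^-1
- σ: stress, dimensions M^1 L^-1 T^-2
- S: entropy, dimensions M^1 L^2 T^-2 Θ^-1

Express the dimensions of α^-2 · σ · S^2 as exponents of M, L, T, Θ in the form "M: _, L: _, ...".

M: 3, L: -1, T: -4, Θ: -2

Collect each base-dimension exponent across the product:
  M: −2·(0) + (1) + 2·(1) = 3
  L: −2·(2) + (-1) + 2·(2) = -1
  T: −2·(-1) + (-2) + 2·(-2) = -4
  Θ: −2·(0) + (0) + 2·(-1) = -2
So the dimensions are [M³ L⁻¹ T⁻⁴ Θ⁻²].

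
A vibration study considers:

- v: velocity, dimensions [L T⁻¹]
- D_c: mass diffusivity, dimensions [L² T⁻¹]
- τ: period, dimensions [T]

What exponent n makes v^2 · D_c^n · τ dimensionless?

-1

Balance the L exponent: (2)·n from D_c, plus 2·(1) + (0) = 2 from the rest, must sum to zero.
2n + 2 = 0, so n = -1.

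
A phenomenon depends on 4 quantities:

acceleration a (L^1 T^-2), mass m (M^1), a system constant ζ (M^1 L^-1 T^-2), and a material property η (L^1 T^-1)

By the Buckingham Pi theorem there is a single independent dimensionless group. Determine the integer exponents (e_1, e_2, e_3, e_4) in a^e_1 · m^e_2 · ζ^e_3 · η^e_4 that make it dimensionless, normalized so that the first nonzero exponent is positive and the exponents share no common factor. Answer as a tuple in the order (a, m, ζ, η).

M: e_1·(0) + e_2·(1) + e_3·(1) + e_4·(0) = 0
L: e_1·(1) + e_2·(0) + e_3·(-1) + e_4·(1) = 0
T: e_1·(-2) + e_2·(0) + e_3·(-2) + e_4·(-1) = 0
Solving this homogeneous linear system for the smallest-integer solution (first nonzero entry positive) gives (3, 1, -1, -4).

(3, 1, -1, -4)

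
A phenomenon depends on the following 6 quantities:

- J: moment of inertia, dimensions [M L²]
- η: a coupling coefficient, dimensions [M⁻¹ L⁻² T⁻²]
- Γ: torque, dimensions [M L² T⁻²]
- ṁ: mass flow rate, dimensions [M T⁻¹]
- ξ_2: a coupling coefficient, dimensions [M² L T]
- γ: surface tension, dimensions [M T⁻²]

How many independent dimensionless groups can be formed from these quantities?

3

There are 6 variables and 3 base dimensions (M, L, T).
The dimension matrix has rank 3.
Independent dimensionless groups: 6 − 3 = 3.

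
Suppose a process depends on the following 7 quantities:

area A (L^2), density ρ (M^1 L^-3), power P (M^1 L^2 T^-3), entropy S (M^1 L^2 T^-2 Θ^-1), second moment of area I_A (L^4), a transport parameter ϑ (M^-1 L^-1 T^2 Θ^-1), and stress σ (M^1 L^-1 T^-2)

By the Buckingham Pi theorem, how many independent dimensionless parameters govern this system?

3

There are 7 variables and 4 base dimensions (M, L, T, Θ).
The dimension matrix has rank 4.
Independent dimensionless groups: 7 − 4 = 3.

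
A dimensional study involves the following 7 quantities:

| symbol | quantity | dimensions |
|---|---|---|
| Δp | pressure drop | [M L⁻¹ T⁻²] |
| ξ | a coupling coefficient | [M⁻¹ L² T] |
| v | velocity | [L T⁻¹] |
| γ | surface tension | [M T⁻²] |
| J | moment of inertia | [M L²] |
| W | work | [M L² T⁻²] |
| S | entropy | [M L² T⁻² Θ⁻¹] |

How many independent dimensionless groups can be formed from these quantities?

There are 7 variables and 4 base dimensions (M, L, T, Θ).
The dimension matrix has rank 4.
Independent dimensionless groups: 7 − 4 = 3.

3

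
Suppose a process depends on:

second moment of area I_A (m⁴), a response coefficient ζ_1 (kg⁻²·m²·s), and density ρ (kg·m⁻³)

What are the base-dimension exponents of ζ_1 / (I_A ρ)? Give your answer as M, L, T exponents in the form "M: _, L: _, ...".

Collect each base-dimension exponent across the product:
  M: −(0) + (-2) − (1) = -3
  L: −(4) + (2) − (-3) = 1
  T: −(0) + (1) − (0) = 1
So the dimensions are [M⁻³ L T].

M: -3, L: 1, T: 1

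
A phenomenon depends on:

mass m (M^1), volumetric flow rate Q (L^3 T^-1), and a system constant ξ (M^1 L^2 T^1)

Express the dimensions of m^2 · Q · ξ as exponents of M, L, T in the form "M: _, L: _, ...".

M: 3, L: 5, T: 0

Collect each base-dimension exponent across the product:
  M: 2·(1) + (0) + (1) = 3
  L: 2·(0) + (3) + (2) = 5
  T: 2·(0) + (-1) + (1) = 0
So the dimensions are [M³ L⁵].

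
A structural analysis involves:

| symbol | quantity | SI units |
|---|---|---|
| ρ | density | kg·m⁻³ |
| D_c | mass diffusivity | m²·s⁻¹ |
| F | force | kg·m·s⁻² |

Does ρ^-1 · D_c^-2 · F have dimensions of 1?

Sum the exponent of each base dimension across the product:
  M: −[ρ]_M − 2·[D_c]_M + [F]_M = −(1) − 2·(0) + (1) = 0
  L: −[ρ]_L − 2·[D_c]_L + [F]_L = −(-3) − 2·(2) + (1) = 0
  T: −[ρ]_T − 2·[D_c]_T + [F]_T = −(0) − 2·(-1) + (-2) = 0
All base exponents vanish — dimensionless.

yes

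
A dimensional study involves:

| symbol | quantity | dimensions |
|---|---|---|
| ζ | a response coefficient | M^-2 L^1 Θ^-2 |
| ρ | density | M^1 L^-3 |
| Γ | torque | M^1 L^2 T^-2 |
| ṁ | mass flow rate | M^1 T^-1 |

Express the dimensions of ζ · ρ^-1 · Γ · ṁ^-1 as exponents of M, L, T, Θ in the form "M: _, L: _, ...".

Collect each base-dimension exponent across the product:
  M: (-2) − (1) + (1) − (1) = -3
  L: (1) − (-3) + (2) − (0) = 6
  T: (0) − (0) + (-2) − (-1) = -1
  Θ: (-2) − (0) + (0) − (0) = -2
So the dimensions are [M⁻³ L⁶ T⁻¹ Θ⁻²].

M: -3, L: 6, T: -1, Θ: -2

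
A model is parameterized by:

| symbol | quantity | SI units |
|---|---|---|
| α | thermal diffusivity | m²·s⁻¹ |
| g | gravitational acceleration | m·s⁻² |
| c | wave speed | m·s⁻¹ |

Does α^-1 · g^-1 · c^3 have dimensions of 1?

yes

Sum the exponent of each base dimension across the product:
  M: −[α]_M − [g]_M + 3·[c]_M = −(0) − (0) + 3·(0) = 0
  L: −[α]_L − [g]_L + 3·[c]_L = −(2) − (1) + 3·(1) = 0
  T: −[α]_T − [g]_T + 3·[c]_T = −(-1) − (-2) + 3·(-1) = 0
All base exponents vanish — dimensionless.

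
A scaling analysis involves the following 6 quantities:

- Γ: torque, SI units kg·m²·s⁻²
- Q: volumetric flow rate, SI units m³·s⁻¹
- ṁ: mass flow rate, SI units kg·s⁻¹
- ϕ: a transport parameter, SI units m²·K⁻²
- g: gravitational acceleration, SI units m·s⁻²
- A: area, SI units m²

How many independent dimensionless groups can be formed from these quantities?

2

There are 6 variables and 4 base dimensions (M, L, T, Θ).
The dimension matrix has rank 4.
Independent dimensionless groups: 6 − 4 = 2.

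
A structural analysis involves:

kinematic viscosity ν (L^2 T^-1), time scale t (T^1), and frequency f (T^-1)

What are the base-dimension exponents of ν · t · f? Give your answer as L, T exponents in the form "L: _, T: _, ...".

Collect each base-dimension exponent across the product:
  L: (2) + (0) + (0) = 2
  T: (-1) + (1) + (-1) = -1
So the dimensions are [L² T⁻¹].

L: 2, T: -1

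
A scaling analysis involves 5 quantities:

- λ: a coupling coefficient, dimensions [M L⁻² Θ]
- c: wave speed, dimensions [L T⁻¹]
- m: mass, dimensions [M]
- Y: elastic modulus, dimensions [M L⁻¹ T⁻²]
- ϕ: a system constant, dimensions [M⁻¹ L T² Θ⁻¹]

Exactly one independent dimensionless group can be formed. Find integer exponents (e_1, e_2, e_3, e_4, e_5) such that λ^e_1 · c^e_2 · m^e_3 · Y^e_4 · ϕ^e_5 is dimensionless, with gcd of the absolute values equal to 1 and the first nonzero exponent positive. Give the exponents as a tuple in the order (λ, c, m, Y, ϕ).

M: e_1·(1) + e_2·(0) + e_3·(1) + e_4·(1) + e_5·(-1) = 0
L: e_1·(-2) + e_2·(1) + e_3·(0) + e_4·(-1) + e_5·(1) = 0
T: e_1·(0) + e_2·(-1) + e_3·(0) + e_4·(-2) + e_5·(2) = 0
Θ: e_1·(1) + e_2·(0) + e_3·(0) + e_4·(0) + e_5·(-1) = 0
Solving this homogeneous linear system for the smallest-integer solution (first nonzero entry positive) gives (3, 4, -1, 1, 3).

(3, 4, -1, 1, 3)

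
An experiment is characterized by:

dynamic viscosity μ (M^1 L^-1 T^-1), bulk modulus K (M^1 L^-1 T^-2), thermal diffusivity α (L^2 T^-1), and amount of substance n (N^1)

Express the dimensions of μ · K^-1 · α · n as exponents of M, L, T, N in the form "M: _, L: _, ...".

M: 0, L: 2, T: 0, N: 1

Collect each base-dimension exponent across the product:
  M: (1) − (1) + (0) + (0) = 0
  L: (-1) − (-1) + (2) + (0) = 2
  T: (-1) − (-2) + (-1) + (0) = 0
  N: (0) − (0) + (0) + (1) = 1
So the dimensions are [L² N].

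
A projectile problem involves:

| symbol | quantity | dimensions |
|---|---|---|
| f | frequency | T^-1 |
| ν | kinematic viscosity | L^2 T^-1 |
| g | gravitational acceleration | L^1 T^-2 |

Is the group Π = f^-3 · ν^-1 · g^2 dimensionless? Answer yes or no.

yes

Sum the exponent of each base dimension across the product:
  L: −3·[f]_L − [ν]_L + 2·[g]_L = −3·(0) − (2) + 2·(1) = 0
  T: −3·[f]_T − [ν]_T + 2·[g]_T = −3·(-1) − (-1) + 2·(-2) = 0
All base exponents vanish — dimensionless.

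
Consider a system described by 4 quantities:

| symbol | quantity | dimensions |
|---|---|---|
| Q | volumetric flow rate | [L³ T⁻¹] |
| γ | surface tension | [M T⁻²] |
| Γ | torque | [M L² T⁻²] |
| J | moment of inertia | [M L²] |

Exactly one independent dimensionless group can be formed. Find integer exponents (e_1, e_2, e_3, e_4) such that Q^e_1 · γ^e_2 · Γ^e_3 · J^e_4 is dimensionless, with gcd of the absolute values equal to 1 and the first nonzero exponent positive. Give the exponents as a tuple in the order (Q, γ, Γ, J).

M: e_1·(0) + e_2·(1) + e_3·(1) + e_4·(1) = 0
L: e_1·(3) + e_2·(0) + e_3·(2) + e_4·(2) = 0
T: e_1·(-1) + e_2·(-2) + e_3·(-2) + e_4·(0) = 0
Solving this homogeneous linear system for the smallest-integer solution (first nonzero entry positive) gives (2, 3, -4, 1).

(2, 3, -4, 1)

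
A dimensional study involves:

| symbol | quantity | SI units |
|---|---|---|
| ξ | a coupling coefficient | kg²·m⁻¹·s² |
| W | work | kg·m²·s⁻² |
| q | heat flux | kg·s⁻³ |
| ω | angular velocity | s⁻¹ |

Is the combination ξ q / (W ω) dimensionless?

Sum the exponent of each base dimension across the product:
  M: [ξ]_M − [W]_M + [q]_M − [ω]_M = (2) − (1) + (1) − (0) = 2
  L: [ξ]_L − [W]_L + [q]_L − [ω]_L = (-1) − (2) + (0) − (0) = -3
  T: [ξ]_T − [W]_T + [q]_T − [ω]_T = (2) − (-2) + (-3) − (-1) = 2
Net dimensions [M² L⁻³ T²] ≠ [1] — not dimensionless.

no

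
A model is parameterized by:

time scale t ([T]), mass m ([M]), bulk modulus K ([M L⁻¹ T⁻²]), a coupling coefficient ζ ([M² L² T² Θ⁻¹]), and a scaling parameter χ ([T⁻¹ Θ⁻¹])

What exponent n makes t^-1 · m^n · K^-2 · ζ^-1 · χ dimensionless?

4

Balance the M exponent: (1)·n from m, plus −(0) − 2·(1) − (2) + (0) = -4 from the rest, must sum to zero.
n − 4 = 0, so n = 4.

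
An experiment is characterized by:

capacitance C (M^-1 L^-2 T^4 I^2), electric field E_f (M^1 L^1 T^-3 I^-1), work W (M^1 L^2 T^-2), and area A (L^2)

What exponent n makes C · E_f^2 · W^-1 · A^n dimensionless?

Balance the L exponent: (2)·n from A, plus (-2) + 2·(1) − (2) = -2 from the rest, must sum to zero.
2n − 2 = 0, so n = 1.

1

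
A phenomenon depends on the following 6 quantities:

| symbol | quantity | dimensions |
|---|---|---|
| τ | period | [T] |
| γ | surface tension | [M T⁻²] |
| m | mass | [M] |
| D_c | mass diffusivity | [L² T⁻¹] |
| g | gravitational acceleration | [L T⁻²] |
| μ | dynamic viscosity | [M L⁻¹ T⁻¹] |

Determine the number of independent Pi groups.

3

There are 6 variables and 3 base dimensions (M, L, T).
The dimension matrix has rank 3.
Independent dimensionless groups: 6 − 3 = 3.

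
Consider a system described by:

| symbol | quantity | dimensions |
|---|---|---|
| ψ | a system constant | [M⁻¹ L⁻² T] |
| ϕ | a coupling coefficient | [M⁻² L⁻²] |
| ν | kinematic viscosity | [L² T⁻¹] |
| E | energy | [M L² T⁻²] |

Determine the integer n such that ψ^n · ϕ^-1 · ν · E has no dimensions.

3

Balance the M exponent: (-1)·n from ψ, plus −(-2) + (0) + (1) = 3 from the rest, must sum to zero.
−n + 3 = 0, so n = 3.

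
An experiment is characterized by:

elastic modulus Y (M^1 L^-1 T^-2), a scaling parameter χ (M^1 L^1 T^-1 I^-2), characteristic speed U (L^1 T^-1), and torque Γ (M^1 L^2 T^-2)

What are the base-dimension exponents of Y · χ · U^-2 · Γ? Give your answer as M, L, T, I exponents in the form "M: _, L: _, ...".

Collect each base-dimension exponent across the product:
  M: (1) + (1) − 2·(0) + (1) = 3
  L: (-1) + (1) − 2·(1) + (2) = 0
  T: (-2) + (-1) − 2·(-1) + (-2) = -3
  I: (0) + (-2) − 2·(0) + (0) = -2
So the dimensions are [M³ T⁻³ I⁻²].

M: 3, L: 0, T: -3, I: -2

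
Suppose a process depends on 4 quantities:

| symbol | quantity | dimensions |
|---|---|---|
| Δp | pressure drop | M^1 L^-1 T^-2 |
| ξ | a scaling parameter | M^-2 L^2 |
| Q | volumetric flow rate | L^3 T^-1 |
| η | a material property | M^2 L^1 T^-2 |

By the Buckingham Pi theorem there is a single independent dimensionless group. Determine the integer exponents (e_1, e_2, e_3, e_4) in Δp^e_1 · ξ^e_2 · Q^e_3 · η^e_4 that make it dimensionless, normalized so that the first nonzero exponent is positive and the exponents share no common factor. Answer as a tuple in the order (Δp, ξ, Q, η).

M: e_1·(1) + e_2·(-2) + e_3·(0) + e_4·(2) = 0
L: e_1·(-1) + e_2·(2) + e_3·(3) + e_4·(1) = 0
T: e_1·(-2) + e_2·(0) + e_3·(-1) + e_4·(-2) = 0
Solving this homogeneous linear system for the smallest-integer solution (first nonzero entry positive) gives (2, -3, 4, -4).

(2, -3, 4, -4)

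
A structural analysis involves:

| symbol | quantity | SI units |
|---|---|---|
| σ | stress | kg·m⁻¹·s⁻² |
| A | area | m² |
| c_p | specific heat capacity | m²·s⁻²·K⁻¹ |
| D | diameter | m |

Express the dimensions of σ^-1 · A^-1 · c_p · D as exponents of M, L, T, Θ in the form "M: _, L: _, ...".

M: -1, L: 2, T: 0, Θ: -1

Collect each base-dimension exponent across the product:
  M: −(1) − (0) + (0) + (0) = -1
  L: −(-1) − (2) + (2) + (1) = 2
  T: −(-2) − (0) + (-2) + (0) = 0
  Θ: −(0) − (0) + (-1) + (0) = -1
So the dimensions are [M⁻¹ L² Θ⁻¹].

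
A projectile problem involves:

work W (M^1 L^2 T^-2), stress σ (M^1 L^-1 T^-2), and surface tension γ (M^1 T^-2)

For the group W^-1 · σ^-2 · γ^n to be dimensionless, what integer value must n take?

Balance the M exponent: (1)·n from γ, plus −(1) − 2·(1) = -3 from the rest, must sum to zero.
n − 3 = 0, so n = 3.

3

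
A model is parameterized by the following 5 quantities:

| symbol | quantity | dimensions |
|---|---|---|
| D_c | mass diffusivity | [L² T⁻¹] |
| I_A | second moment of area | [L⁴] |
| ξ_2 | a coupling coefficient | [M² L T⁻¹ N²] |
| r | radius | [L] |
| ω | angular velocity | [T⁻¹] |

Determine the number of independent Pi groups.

2

There are 5 variables and 4 base dimensions (M, L, T, N).
The dimension matrix has rank 3 (less than 4: the dimension vectors are linearly dependent).
Independent dimensionless groups: 5 − 3 = 2.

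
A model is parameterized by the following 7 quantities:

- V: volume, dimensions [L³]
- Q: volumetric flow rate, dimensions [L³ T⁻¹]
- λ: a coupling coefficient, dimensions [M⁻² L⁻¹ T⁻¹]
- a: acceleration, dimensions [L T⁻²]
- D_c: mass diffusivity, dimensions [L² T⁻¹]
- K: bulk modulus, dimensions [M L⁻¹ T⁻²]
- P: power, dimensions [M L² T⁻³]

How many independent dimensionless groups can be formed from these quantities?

4

There are 7 variables and 3 base dimensions (M, L, T).
The dimension matrix has rank 3.
Independent dimensionless groups: 7 − 3 = 4.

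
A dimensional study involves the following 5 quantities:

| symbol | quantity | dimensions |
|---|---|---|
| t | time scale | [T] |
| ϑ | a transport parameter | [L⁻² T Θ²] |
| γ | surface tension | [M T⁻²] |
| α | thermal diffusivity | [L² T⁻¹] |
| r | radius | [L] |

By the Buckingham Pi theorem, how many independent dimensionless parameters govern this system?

There are 5 variables and 4 base dimensions (M, L, T, Θ).
The dimension matrix has rank 4.
Independent dimensionless groups: 5 − 4 = 1.

1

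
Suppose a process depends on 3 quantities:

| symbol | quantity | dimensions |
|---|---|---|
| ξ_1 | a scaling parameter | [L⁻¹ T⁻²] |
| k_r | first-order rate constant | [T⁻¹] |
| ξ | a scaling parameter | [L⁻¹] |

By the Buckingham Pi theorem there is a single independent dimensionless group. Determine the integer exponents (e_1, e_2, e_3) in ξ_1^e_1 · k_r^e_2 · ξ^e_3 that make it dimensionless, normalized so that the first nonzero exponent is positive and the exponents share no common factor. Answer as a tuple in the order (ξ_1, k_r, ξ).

(1, -2, -1)

L: e_1·(-1) + e_2·(0) + e_3·(-1) = 0
T: e_1·(-2) + e_2·(-1) + e_3·(0) = 0
Solving this homogeneous linear system for the smallest-integer solution (first nonzero entry positive) gives (1, -2, -1).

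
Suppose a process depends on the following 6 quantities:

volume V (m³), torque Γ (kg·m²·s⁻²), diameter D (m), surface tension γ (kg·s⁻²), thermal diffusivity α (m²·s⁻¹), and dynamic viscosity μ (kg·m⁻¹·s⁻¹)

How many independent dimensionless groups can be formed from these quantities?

3

There are 6 variables and 3 base dimensions (M, L, T).
The dimension matrix has rank 3.
Independent dimensionless groups: 6 − 3 = 3.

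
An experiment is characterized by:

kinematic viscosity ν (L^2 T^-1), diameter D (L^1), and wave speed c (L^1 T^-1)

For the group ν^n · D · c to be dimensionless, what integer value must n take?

Balance the L exponent: (2)·n from ν, plus (1) + (1) = 2 from the rest, must sum to zero.
2n + 2 = 0, so n = -1.

-1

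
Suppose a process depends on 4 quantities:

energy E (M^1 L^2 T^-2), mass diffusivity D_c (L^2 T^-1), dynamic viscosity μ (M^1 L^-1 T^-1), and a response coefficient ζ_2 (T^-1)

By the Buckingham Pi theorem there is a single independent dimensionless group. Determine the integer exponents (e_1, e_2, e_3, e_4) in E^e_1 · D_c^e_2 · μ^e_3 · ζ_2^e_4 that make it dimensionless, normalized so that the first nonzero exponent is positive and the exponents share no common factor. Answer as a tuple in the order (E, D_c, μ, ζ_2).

(2, -3, -2, 1)

M: e_1·(1) + e_2·(0) + e_3·(1) + e_4·(0) = 0
L: e_1·(2) + e_2·(2) + e_3·(-1) + e_4·(0) = 0
T: e_1·(-2) + e_2·(-1) + e_3·(-1) + e_4·(-1) = 0
Solving this homogeneous linear system for the smallest-integer solution (first nonzero entry positive) gives (2, -3, -2, 1).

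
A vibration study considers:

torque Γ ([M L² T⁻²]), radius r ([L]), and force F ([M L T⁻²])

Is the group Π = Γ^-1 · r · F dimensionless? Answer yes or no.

Sum the exponent of each base dimension across the product:
  M: −[Γ]_M + [r]_M + [F]_M = −(1) + (0) + (1) = 0
  L: −[Γ]_L + [r]_L + [F]_L = −(2) + (1) + (1) = 0
  T: −[Γ]_T + [r]_T + [F]_T = −(-2) + (0) + (-2) = 0
All base exponents vanish — dimensionless.

yes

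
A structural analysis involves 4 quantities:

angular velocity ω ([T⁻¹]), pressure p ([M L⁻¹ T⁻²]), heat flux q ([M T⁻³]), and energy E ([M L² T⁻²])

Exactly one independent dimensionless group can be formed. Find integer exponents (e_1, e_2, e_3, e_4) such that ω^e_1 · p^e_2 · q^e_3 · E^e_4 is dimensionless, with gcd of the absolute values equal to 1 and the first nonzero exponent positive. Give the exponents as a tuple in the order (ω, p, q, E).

M: e_1·(0) + e_2·(1) + e_3·(1) + e_4·(1) = 0
L: e_1·(0) + e_2·(-1) + e_3·(0) + e_4·(2) = 0
T: e_1·(-1) + e_2·(-2) + e_3·(-3) + e_4·(-2) = 0
Solving this homogeneous linear system for the smallest-integer solution (first nonzero entry positive) gives (3, 2, -3, 1).

(3, 2, -3, 1)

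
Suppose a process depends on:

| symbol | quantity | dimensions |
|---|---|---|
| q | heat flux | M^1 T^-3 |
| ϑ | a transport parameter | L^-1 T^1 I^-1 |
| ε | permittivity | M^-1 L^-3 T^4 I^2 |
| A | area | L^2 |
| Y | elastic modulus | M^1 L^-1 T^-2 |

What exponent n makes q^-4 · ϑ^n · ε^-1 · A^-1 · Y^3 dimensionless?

-2

Balance the L exponent: (-1)·n from ϑ, plus −4·(0) − (-3) − (2) + 3·(-1) = -2 from the rest, must sum to zero.
−n − 2 = 0, so n = -2.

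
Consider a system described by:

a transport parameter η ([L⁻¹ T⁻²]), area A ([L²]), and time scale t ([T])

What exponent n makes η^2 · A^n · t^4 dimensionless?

Balance the L exponent: (2)·n from A, plus 2·(-1) + 4·(0) = -2 from the rest, must sum to zero.
2n − 2 = 0, so n = 1.

1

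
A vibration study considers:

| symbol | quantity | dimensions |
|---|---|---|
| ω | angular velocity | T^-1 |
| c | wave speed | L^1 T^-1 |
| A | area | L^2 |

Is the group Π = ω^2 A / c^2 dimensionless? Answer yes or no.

Sum the exponent of each base dimension across the product:
  L: 2·[ω]_L − 2·[c]_L + [A]_L = 2·(0) − 2·(1) + (2) = 0
  T: 2·[ω]_T − 2·[c]_T + [A]_T = 2·(-1) − 2·(-1) + (0) = 0
All base exponents vanish — dimensionless.

yes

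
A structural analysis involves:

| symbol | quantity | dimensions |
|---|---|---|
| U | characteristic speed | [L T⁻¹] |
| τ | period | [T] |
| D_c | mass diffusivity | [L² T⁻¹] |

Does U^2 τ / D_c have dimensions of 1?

yes

Sum the exponent of each base dimension across the product:
  L: 2·[U]_L + [τ]_L − [D_c]_L = 2·(1) + (0) − (2) = 0
  T: 2·[U]_T + [τ]_T − [D_c]_T = 2·(-1) + (1) − (-1) = 0
All base exponents vanish — dimensionless.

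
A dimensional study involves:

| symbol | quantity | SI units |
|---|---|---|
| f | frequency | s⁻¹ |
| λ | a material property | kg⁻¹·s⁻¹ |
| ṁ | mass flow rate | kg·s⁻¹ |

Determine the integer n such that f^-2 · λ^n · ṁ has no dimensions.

1

Balance the M exponent: (-1)·n from λ, plus −2·(0) + (1) = 1 from the rest, must sum to zero.
−n + 1 = 0, so n = 1.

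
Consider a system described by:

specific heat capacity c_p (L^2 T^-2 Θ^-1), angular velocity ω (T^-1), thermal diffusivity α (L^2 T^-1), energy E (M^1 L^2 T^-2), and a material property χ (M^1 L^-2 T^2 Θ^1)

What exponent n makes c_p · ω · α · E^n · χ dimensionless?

-1

Balance the M exponent: (1)·n from E, plus (0) + (0) + (0) + (1) = 1 from the rest, must sum to zero.
n + 1 = 0, so n = -1.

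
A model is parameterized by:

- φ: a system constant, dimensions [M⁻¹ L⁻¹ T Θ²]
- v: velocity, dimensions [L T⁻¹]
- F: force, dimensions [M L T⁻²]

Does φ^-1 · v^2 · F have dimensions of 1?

no

Sum the exponent of each base dimension across the product:
  M: −[φ]_M + 2·[v]_M + [F]_M = −(-1) + 2·(0) + (1) = 2
  L: −[φ]_L + 2·[v]_L + [F]_L = −(-1) + 2·(1) + (1) = 4
  T: −[φ]_T + 2·[v]_T + [F]_T = −(1) + 2·(-1) + (-2) = -5
  Θ: −[φ]_Θ + 2·[v]_Θ + [F]_Θ = −(2) + 2·(0) + (0) = -2
Net dimensions [M² L⁴ T⁻⁵ Θ⁻²] ≠ [1] — not dimensionless.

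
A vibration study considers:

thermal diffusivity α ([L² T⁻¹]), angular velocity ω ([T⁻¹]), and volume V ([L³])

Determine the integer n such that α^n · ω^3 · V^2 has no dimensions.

Balance the L exponent: (2)·n from α, plus 3·(0) + 2·(3) = 6 from the rest, must sum to zero.
2n + 6 = 0, so n = -3.

-3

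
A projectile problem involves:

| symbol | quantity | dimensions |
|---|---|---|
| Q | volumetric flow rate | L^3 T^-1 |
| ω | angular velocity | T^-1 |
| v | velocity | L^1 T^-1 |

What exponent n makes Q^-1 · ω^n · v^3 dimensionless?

-2

Balance the T exponent: (-1)·n from ω, plus −(-1) + 3·(-1) = -2 from the rest, must sum to zero.
−n − 2 = 0, so n = -2.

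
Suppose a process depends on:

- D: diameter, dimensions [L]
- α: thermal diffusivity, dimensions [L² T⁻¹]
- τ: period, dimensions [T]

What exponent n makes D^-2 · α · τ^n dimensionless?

Balance the T exponent: (1)·n from τ, plus −2·(0) + (-1) = -1 from the rest, must sum to zero.
n − 1 = 0, so n = 1.

1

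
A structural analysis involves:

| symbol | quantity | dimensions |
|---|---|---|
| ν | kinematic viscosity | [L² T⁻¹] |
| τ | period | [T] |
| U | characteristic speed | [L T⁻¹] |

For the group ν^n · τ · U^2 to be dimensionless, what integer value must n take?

Balance the L exponent: (2)·n from ν, plus (0) + 2·(1) = 2 from the rest, must sum to zero.
2n + 2 = 0, so n = -1.

-1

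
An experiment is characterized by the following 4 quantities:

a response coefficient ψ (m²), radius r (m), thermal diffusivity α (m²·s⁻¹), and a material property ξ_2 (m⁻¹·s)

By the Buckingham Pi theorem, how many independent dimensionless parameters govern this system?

There are 4 variables and 2 base dimensions (L, T).
The dimension matrix has rank 2.
Independent dimensionless groups: 4 − 2 = 2.

2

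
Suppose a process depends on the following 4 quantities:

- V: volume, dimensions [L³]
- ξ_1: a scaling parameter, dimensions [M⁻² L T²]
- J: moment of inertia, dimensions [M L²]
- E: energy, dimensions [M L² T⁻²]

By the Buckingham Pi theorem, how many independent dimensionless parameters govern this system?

1

There are 4 variables and 3 base dimensions (M, L, T).
The dimension matrix has rank 3.
Independent dimensionless groups: 4 − 3 = 1.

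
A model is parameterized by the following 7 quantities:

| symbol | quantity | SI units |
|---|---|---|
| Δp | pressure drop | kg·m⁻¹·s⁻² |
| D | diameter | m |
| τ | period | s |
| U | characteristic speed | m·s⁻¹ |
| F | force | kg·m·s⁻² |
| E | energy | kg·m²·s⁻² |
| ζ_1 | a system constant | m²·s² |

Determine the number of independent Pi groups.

There are 7 variables and 3 base dimensions (M, L, T).
The dimension matrix has rank 3.
Independent dimensionless groups: 7 − 3 = 4.

4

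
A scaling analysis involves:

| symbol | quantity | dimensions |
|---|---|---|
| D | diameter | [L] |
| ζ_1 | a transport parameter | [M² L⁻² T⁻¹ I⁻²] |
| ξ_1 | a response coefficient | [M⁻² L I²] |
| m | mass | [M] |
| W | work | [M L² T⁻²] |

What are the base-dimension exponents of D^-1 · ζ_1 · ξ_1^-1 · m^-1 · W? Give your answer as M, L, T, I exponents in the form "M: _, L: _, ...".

M: 4, L: -2, T: -3, I: -4

Collect each base-dimension exponent across the product:
  M: −(0) + (2) − (-2) − (1) + (1) = 4
  L: −(1) + (-2) − (1) − (0) + (2) = -2
  T: −(0) + (-1) − (0) − (0) + (-2) = -3
  I: −(0) + (-2) − (2) − (0) + (0) = -4
So the dimensions are [M⁴ L⁻² T⁻³ I⁻⁴].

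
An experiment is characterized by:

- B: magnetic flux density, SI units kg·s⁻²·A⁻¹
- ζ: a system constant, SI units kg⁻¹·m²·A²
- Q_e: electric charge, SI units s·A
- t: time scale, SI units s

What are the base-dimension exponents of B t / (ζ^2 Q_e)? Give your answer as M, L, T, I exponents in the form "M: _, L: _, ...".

M: 3, L: -4, T: -2, I: -6

Collect each base-dimension exponent across the product:
  M: (1) − 2·(-1) − (0) + (0) = 3
  L: (0) − 2·(2) − (0) + (0) = -4
  T: (-2) − 2·(0) − (1) + (1) = -2
  I: (-1) − 2·(2) − (1) + (0) = -6
So the dimensions are [M³ L⁻⁴ T⁻² I⁻⁶].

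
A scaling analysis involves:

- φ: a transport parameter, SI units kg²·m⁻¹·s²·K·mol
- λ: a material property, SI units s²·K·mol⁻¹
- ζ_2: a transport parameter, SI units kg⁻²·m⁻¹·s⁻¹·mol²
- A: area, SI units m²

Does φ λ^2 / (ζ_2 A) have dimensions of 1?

no

Sum the exponent of each base dimension across the product:
  M: [φ]_M + 2·[λ]_M − [ζ_2]_M − [A]_M = (2) + 2·(0) − (-2) − (0) = 4
  L: [φ]_L + 2·[λ]_L − [ζ_2]_L − [A]_L = (-1) + 2·(0) − (-1) − (2) = -2
  T: [φ]_T + 2·[λ]_T − [ζ_2]_T − [A]_T = (2) + 2·(2) − (-1) − (0) = 7
  Θ: [φ]_Θ + 2·[λ]_Θ − [ζ_2]_Θ − [A]_Θ = (1) + 2·(1) − (0) − (0) = 3
  N: [φ]_N + 2·[λ]_N − [ζ_2]_N − [A]_N = (1) + 2·(-1) − (2) − (0) = -3
Net dimensions [M⁴ L⁻² T⁷ Θ³ N⁻³] ≠ [1] — not dimensionless.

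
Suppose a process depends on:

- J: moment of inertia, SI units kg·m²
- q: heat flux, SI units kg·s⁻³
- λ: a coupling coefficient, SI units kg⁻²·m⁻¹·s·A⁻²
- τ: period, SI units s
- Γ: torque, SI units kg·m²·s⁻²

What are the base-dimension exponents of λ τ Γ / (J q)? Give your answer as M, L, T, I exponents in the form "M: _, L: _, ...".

M: -3, L: -1, T: 3, I: -2

Collect each base-dimension exponent across the product:
  M: −(1) − (1) + (-2) + (0) + (1) = -3
  L: −(2) − (0) + (-1) + (0) + (2) = -1
  T: −(0) − (-3) + (1) + (1) + (-2) = 3
  I: −(0) − (0) + (-2) + (0) + (0) = -2
So the dimensions are [M⁻³ L⁻¹ T³ I⁻²].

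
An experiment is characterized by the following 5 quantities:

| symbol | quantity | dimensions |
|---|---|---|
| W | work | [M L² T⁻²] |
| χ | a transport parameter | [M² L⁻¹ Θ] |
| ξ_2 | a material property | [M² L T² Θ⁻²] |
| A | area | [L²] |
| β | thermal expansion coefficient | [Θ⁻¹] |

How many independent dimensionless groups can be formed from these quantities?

There are 5 variables and 4 base dimensions (M, L, T, Θ).
The dimension matrix has rank 4.
Independent dimensionless groups: 5 − 4 = 1.

1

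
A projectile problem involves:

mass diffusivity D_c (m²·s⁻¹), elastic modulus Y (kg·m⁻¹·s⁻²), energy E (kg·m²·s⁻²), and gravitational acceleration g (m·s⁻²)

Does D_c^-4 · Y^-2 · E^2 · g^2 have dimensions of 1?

Sum the exponent of each base dimension across the product:
  M: −4·[D_c]_M − 2·[Y]_M + 2·[E]_M + 2·[g]_M = −4·(0) − 2·(1) + 2·(1) + 2·(0) = 0
  L: −4·[D_c]_L − 2·[Y]_L + 2·[E]_L + 2·[g]_L = −4·(2) − 2·(-1) + 2·(2) + 2·(1) = 0
  T: −4·[D_c]_T − 2·[Y]_T + 2·[E]_T + 2·[g]_T = −4·(-1) − 2·(-2) + 2·(-2) + 2·(-2) = 0
All base exponents vanish — dimensionless.

yes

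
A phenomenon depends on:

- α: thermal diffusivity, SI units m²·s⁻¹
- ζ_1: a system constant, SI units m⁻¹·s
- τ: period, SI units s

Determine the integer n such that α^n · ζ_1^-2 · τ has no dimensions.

Balance the L exponent: (2)·n from α, plus −2·(-1) + (0) = 2 from the rest, must sum to zero.
2n + 2 = 0, so n = -1.

-1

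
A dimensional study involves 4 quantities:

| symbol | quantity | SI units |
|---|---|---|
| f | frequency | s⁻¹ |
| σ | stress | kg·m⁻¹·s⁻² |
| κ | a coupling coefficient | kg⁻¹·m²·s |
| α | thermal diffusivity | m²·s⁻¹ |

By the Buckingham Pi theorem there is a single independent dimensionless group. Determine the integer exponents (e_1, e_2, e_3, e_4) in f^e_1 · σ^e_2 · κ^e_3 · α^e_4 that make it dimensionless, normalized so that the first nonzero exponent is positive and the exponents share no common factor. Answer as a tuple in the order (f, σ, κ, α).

M: e_1·(0) + e_2·(1) + e_3·(-1) + e_4·(0) = 0
L: e_1·(0) + e_2·(-1) + e_3·(2) + e_4·(2) = 0
T: e_1·(-1) + e_2·(-2) + e_3·(1) + e_4·(-1) = 0
Solving this homogeneous linear system for the smallest-integer solution (first nonzero entry positive) gives (1, -2, -2, 1).

(1, -2, -2, 1)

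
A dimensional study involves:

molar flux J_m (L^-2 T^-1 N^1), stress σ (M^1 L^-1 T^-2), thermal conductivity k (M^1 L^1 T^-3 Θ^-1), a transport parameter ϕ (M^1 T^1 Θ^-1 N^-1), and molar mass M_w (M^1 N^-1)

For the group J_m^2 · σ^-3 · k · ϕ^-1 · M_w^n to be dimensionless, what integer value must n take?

3

Balance the M exponent: (1)·n from M_w, plus 2·(0) − 3·(1) + (1) − (1) = -3 from the rest, must sum to zero.
n − 3 = 0, so n = 3.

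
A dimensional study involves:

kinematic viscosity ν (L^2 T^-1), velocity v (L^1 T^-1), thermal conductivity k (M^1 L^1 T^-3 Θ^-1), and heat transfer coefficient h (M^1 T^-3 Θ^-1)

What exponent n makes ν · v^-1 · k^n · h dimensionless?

-1

Balance the M exponent: (1)·n from k, plus (0) − (0) + (1) = 1 from the rest, must sum to zero.
n + 1 = 0, so n = -1.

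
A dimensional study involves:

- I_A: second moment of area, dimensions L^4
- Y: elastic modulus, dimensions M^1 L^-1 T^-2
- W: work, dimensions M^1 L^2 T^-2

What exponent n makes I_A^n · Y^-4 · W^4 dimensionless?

-3

Balance the L exponent: (4)·n from I_A, plus −4·(-1) + 4·(2) = 12 from the rest, must sum to zero.
4n + 12 = 0, so n = -3.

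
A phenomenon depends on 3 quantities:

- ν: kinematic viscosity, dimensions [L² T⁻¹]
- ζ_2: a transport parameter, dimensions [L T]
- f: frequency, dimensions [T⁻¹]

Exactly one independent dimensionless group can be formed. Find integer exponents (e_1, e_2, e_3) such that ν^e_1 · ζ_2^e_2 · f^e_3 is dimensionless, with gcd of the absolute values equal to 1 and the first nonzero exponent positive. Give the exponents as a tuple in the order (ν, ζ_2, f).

L: e_1·(2) + e_2·(1) + e_3·(0) = 0
T: e_1·(-1) + e_2·(1) + e_3·(-1) = 0
Solving this homogeneous linear system for the smallest-integer solution (first nonzero entry positive) gives (1, -2, -3).

(1, -2, -3)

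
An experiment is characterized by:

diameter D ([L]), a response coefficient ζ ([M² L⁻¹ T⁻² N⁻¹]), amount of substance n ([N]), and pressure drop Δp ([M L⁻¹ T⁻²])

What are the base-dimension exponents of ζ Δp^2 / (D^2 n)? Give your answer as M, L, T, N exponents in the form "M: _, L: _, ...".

M: 4, L: -5, T: -6, N: -2

Collect each base-dimension exponent across the product:
  M: −2·(0) + (2) − (0) + 2·(1) = 4
  L: −2·(1) + (-1) − (0) + 2·(-1) = -5
  T: −2·(0) + (-2) − (0) + 2·(-2) = -6
  N: −2·(0) + (-1) − (1) + 2·(0) = -2
So the dimensions are [M⁴ L⁻⁵ T⁻⁶ N⁻²].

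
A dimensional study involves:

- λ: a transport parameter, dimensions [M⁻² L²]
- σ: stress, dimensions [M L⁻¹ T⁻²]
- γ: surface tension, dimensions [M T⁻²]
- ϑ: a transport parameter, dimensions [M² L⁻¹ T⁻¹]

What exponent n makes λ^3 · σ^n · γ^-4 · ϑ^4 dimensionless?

2

Balance the M exponent: (1)·n from σ, plus 3·(-2) − 4·(1) + 4·(2) = -2 from the rest, must sum to zero.
n − 2 = 0, so n = 2.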